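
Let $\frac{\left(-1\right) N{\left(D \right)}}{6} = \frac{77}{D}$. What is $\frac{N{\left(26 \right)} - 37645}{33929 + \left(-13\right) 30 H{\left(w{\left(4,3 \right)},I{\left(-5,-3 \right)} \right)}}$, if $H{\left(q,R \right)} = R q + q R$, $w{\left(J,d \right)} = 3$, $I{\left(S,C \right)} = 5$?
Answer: $- \frac{489616}{288977} \approx -1.6943$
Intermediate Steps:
$N{\left(D \right)} = - \frac{462}{D}$ ($N{\left(D \right)} = - 6 \frac{77}{D} = - \frac{462}{D}$)
$H{\left(q,R \right)} = 2 R q$ ($H{\left(q,R \right)} = R q + R q = 2 R q$)
$\frac{N{\left(26 \right)} - 37645}{33929 + \left(-13\right) 30 H{\left(w{\left(4,3 \right)},I{\left(-5,-3 \right)} \right)}} = \frac{- \frac{462}{26} - 37645}{33929 + \left(-13\right) 30 \cdot 2 \cdot 5 \cdot 3} = \frac{\left(-462\right) \frac{1}{26} - 37645}{33929 - 11700} = \frac{- \frac{231}{13} - 37645}{33929 - 11700} = - \frac{489616}{13 \cdot 22229} = \left(- \frac{489616}{13}\right) \frac{1}{22229} = - \frac{489616}{288977}$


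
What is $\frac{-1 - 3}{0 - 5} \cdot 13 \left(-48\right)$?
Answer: $- \frac{2496}{5} \approx -499.2$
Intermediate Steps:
$\frac{-1 - 3}{0 - 5} \cdot 13 \left(-48\right) = - \frac{4}{-5} \cdot 13 \left(-48\right) = \left(-4\right) \left(- \frac{1}{5}\right) 13 \left(-48\right) = \frac{4}{5} \cdot 13 \left(-48\right) = \frac{52}{5} \left(-48\right) = - \frac{2496}{5}$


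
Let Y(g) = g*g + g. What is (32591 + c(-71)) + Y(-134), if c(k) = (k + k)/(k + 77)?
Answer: 151168/3 ≈ 50389.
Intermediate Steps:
c(k) = 2*k/(77 + k) (c(k) = (2*k)/(77 + k) = 2*k/(77 + k))
Y(g) = g + g² (Y(g) = g² + g = g + g²)
(32591 + c(-71)) + Y(-134) = (32591 + 2*(-71)/(77 - 71)) - 134*(1 - 134) = (32591 + 2*(-71)/6) - 134*(-133) = (32591 + 2*(-71)*(⅙)) + 17822 = (32591 - 71/3) + 17822 = 97702/3 + 17822 = 151168/3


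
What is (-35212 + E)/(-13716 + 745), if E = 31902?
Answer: 3310/12971 ≈ 0.25518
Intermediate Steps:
(-35212 + E)/(-13716 + 745) = (-35212 + 31902)/(-13716 + 745) = -3310/(-12971) = -3310*(-1/12971) = 3310/12971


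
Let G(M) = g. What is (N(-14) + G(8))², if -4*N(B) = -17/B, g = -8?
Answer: 216225/3136 ≈ 68.949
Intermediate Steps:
N(B) = 17/(4*B) (N(B) = -(-17)/(4*B) = 17/(4*B))
G(M) = -8
(N(-14) + G(8))² = ((17/4)/(-14) - 8)² = ((17/4)*(-1/14) - 8)² = (-17/56 - 8)² = (-465/56)² = 216225/3136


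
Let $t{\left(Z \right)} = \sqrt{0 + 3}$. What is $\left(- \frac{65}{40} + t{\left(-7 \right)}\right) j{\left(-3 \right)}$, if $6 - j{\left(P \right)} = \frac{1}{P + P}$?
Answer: $- \frac{481}{48} + \frac{37 \sqrt{3}}{6} \approx 0.66015$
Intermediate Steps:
$t{\left(Z \right)} = \sqrt{3}$
$j{\left(P \right)} = 6 - \frac{1}{2 P}$ ($j{\left(P \right)} = 6 - \frac{1}{P + P} = 6 - \frac{1}{2 P}$)
$\left(- \frac{65}{40} + t{\left(-7 \right)}\right) j{\left(-3 \right)} = \left(- \frac{65}{40} + \sqrt{3}\right) \left(6 - \frac{1}{2 \left(-3\right)}\right) = \left(\left(-65\right) \frac{1}{40} + \sqrt{3}\right) \left(6 - - \frac{1}{6}\right) = \left(- \frac{13}{8} + \sqrt{3}\right) \left(6 + \frac{1}{6}\right) = \left(- \frac{13}{8} + \sqrt{3}\right) \frac{37}{6} = - \frac{481}{48} + \frac{37 \sqrt{3}}{6}$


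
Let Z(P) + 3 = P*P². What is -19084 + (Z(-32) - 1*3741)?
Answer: -55596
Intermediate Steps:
Z(P) = -3 + P³ (Z(P) = -3 + P*P² = -3 + P³)
-19084 + (Z(-32) - 1*3741) = -19084 + ((-3 + (-32)³) - 1*3741) = -19084 + ((-3 - 32768) - 3741) = -19084 + (-32771 - 3741) = -19084 - 36512 = -55596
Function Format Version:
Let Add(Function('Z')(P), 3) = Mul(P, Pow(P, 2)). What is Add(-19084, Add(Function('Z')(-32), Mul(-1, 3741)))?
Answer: -55596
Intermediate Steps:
Function('Z')(P) = Add(-3, Pow(P, 3)) (Function('Z')(P) = Add(-3, Mul(P, Pow(P, 2))) = Add(-3, Pow(P, 3)))
Add(-19084, Add(Function('Z')(-32), Mul(-1, 3741))) = Add(-19084, Add(Add(-3, Pow(-32, 3)), Mul(-1, 3741))) = Add(-19084, Add(Add(-3, -32768), -3741)) = Add(-19084, Add(-32771, -3741)) = Add(-19084, -36512) = -55596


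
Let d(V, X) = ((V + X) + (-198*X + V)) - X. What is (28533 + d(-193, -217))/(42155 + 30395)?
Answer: 71113/72550 ≈ 0.98019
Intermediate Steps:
d(V, X) = -198*X + 2*V (d(V, X) = ((V + X) + (V - 198*X)) - X = (-197*X + 2*V) - X = -198*X + 2*V)
(28533 + d(-193, -217))/(42155 + 30395) = (28533 + (-198*(-217) + 2*(-193)))/(42155 + 30395) = (28533 + (42966 - 386))/72550 = (28533 + 42580)*(1/72550) = 71113*(1/72550) = 71113/72550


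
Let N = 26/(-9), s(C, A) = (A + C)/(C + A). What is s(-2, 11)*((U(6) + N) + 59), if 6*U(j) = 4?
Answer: 511/9 ≈ 56.778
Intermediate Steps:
U(j) = ⅔ (U(j) = (⅙)*4 = ⅔)
s(C, A) = 1 (s(C, A) = (A + C)/(A + C) = 1)
N = -26/9 (N = 26*(-⅑) = -26/9 ≈ -2.8889)
s(-2, 11)*((U(6) + N) + 59) = 1*((⅔ - 26/9) + 59) = 1*(-20/9 + 59) = 1*(511/9) = 511/9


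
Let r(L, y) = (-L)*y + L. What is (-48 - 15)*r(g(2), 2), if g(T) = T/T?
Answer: 63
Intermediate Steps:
g(T) = 1
r(L, y) = L - L*y (r(L, y) = -L*y + L = L - L*y)
(-48 - 15)*r(g(2), 2) = (-48 - 15)*(1*(1 - 1*2)) = -63*(1 - 2) = -63*(-1) = 63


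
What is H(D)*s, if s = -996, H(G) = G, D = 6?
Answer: -5976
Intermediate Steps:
H(D)*s = 6*(-996) = -5976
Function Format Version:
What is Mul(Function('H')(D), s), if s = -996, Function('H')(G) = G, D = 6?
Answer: -5976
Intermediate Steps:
Mul(Function('H')(D), s) = Mul(6, -996) = -5976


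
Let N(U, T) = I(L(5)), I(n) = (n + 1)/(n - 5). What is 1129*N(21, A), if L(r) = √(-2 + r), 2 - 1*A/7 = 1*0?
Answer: -4516/11 - 3387*√3/11 ≈ -943.86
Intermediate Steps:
A = 14 (A = 14 - 7*0 = 14 + 0 = 14)
I(n) = (1 + n)/(-5 + n)
N(U, T) = (1 + √3)/(-5 + √3) (N(U, T) = (1 + √(-2 + 5))/(-5 + √(-2 + 5)) = (1 + √3)/(-5 + √3))
1129*N(21, A) = 1129*(-4/11 - 3*√3/11) = -4516/11 - 3387*√3/11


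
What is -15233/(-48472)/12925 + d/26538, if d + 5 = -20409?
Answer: -6394489497523/8313036461400 ≈ -0.76921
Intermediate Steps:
d = -20414 (d = -5 - 20409 = -20414)
-15233/(-48472)/12925 + d/26538 = -15233/(-48472)/12925 - 20414/26538 = -15233*(-1/48472)*(1/12925) - 20414*1/26538 = (15233/48472)*(1/12925) - 10207/13269 = 15233/626500600 - 10207/13269 = -6394489497523/8313036461400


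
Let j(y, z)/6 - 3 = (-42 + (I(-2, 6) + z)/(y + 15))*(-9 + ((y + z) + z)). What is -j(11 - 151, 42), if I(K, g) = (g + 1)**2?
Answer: -417048/25 ≈ -16682.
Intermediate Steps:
I(K, g) = (1 + g)**2
j(y, z) = 18 + 6*(-42 + (49 + z)/(15 + y))*(-9 + y + 2*z) (j(y, z) = 18 + 6*((-42 + ((1 + 6)**2 + z)/(y + 15))*(-9 + ((y + z) + z))) = 18 + 6*((-42 + (7**2 + z)/(15 + y))*(-9 + (y + 2*z))) = 18 + 6*((-42 + (49 + z)/(15 + y))*(-9 + y + 2*z)) = 18 + 6*(-42 + (49 + z)/(15 + y))*(-9 + y + 2*z))
-j(11 - 151, 42) = -6*(5274 - 1171*42 - 200*(11 - 151) - 42*(11 - 151)**2 + 2*42**2 - 83*(11 - 151)*42)/(15 + (11 - 151)) = -6*(5274 - 49182 - 200*(-140) - 42*(-140)**2 + 2*1764 - 83*(-140)*42)/(15 - 140) = -6*(5274 - 49182 + 28000 - 42*19600 + 3528 + 488040)/(-125) = -6*(-1)*(5274 - 49182 + 28000 - 823200 + 3528 + 488040)/125 = -6*(-1)*(-347540)/125 = -1*417048/25 = -417048/25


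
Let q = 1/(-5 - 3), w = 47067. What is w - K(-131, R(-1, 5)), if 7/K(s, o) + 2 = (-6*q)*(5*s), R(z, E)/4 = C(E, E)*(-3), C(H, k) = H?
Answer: 92863219/1973 ≈ 47067.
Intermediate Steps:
R(z, E) = -12*E (R(z, E) = 4*(E*(-3)) = 4*(-3*E) = -12*E)
q = -1/8 (q = 1/(-8) = -1/8 ≈ -0.12500)
K(s, o) = 7/(-2 + 15*s/4) (K(s, o) = 7/(-2 + (-6*(-1/8))*(5*s)) = 7/(-2 + 3*(5*s)/4) = 7/(-2 + 15*s/4))
w - K(-131, R(-1, 5)) = 47067 - 28/(-8 + 15*(-131)) = 47067 - 28/(-8 - 1965) = 47067 - 28/(-1973) = 47067 - 28*(-1)/1973 = 47067 - 1*(-28/1973) = 47067 + 28/1973 = 92863219/1973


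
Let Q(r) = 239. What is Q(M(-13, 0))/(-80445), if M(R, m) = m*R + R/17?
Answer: -239/80445 ≈ -0.0029710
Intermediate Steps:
M(R, m) = R/17 + R*m (M(R, m) = R*m + R*(1/17) = R*m + R/17 = R/17 + R*m)
Q(M(-13, 0))/(-80445) = 239/(-80445) = 239*(-1/80445) = -239/80445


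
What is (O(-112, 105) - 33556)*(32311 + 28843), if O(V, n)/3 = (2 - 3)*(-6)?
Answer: -2050982852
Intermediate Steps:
O(V, n) = 18 (O(V, n) = 3*((2 - 3)*(-6)) = 3*(-1*(-6)) = 3*6 = 18)
(O(-112, 105) - 33556)*(32311 + 28843) = (18 - 33556)*(32311 + 28843) = -33538*61154 = -2050982852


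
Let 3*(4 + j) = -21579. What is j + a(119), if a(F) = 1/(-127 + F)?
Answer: -57577/8 ≈ -7197.1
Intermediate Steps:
j = -7197 (j = -4 + (⅓)*(-21579) = -4 - 7193 = -7197)
j + a(119) = -7197 + 1/(-127 + 119) = -7197 + 1/(-8) = -7197 - ⅛ = -57577/8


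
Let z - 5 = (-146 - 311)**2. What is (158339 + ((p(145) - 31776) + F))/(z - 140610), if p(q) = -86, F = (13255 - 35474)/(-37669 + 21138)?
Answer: 1045406753/564070782 ≈ 1.8533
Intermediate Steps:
z = 208854 (z = 5 + (-146 - 311)**2 = 5 + (-457)**2 = 5 + 208849 = 208854)
F = 22219/16531 (F = -22219/(-16531) = -22219*(-1/16531) = 22219/16531 ≈ 1.3441)
(158339 + ((p(145) - 31776) + F))/(z - 140610) = (158339 + ((-86 - 31776) + 22219/16531))/(208854 - 140610) = (158339 + (-31862 + 22219/16531))/68244 = (158339 - 526688503/16531)*(1/68244) = (2090813506/16531)*(1/68244) = 1045406753/564070782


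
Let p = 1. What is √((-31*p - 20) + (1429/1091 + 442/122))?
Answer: I*√204033453371/66551 ≈ 6.7873*I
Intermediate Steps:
√((-31*p - 20) + (1429/1091 + 442/122)) = √((-31*1 - 20) + (1429/1091 + 442/122)) = √((-31 - 20) + (1429*(1/1091) + 442*(1/122))) = √(-51 + (1429/1091 + 221/61)) = √(-51 + 328280/66551) = √(-3065821/66551) = I*√204033453371/66551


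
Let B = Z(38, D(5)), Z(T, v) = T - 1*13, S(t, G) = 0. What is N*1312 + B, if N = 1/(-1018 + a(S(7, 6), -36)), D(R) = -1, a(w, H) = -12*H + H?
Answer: 7119/311 ≈ 22.891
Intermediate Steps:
a(w, H) = -11*H
Z(T, v) = -13 + T (Z(T, v) = T - 13 = -13 + T)
B = 25 (B = -13 + 38 = 25)
N = -1/622 (N = 1/(-1018 - 11*(-36)) = 1/(-1018 + 396) = 1/(-622) = -1/622 ≈ -0.0016077)
N*1312 + B = -1/622*1312 + 25 = -656/311 + 25 = 7119/311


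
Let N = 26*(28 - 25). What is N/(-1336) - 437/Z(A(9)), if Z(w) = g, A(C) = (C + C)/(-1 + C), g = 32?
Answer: -73291/5344 ≈ -13.715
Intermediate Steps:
A(C) = 2*C/(-1 + C) (A(C) = (2*C)/(-1 + C) = 2*C/(-1 + C))
Z(w) = 32
N = 78 (N = 26*3 = 78)
N/(-1336) - 437/Z(A(9)) = 78/(-1336) - 437/32 = 78*(-1/1336) - 437*1/32 = -39/668 - 437/32 = -73291/5344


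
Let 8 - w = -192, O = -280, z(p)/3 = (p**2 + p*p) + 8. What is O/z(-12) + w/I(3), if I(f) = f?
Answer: 2455/37 ≈ 66.351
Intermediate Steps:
z(p) = 24 + 6*p**2 (z(p) = 3*((p**2 + p*p) + 8) = 3*((p**2 + p**2) + 8) = 3*(2*p**2 + 8) = 3*(8 + 2*p**2) = 24 + 6*p**2)
w = 200 (w = 8 - 1*(-192) = 8 + 192 = 200)
O/z(-12) + w/I(3) = -280/(24 + 6*(-12)**2) + 200/3 = -280/(24 + 6*144) + 200*(1/3) = -280/(24 + 864) + 200/3 = -280/888 + 200/3 = -280*1/888 + 200/3 = -35/111 + 200/3 = 2455/37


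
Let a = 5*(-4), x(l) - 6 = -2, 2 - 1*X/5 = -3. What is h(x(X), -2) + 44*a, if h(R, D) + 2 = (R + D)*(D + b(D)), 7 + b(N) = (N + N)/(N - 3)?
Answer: -4492/5 ≈ -898.40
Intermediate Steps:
X = 25 (X = 10 - 5*(-3) = 10 + 15 = 25)
x(l) = 4 (x(l) = 6 - 2 = 4)
b(N) = -7 + 2*N/(-3 + N) (b(N) = -7 + (N + N)/(N - 3) = -7 + (2*N)/(-3 + N) = -7 + 2*N/(-3 + N))
a = -20
h(R, D) = -2 + (D + R)*(D + (21 - 5*D)/(-3 + D)) (h(R, D) = -2 + (R + D)*(D + (21 - 5*D)/(-3 + D)) = -2 + (D + R)*(D + (21 - 5*D)/(-3 + D)))
h(x(X), -2) + 44*a = ((-3 - 2)*(-2 + (-2)² - 2*4) - 1*(-2)*(-21 + 5*(-2)) - 1*4*(-21 + 5*(-2)))/(-3 - 2) + 44*(-20) = (-5*(-2 + 4 - 8) - 1*(-2)*(-21 - 10) - 1*4*(-21 - 10))/(-5) - 880 = -(-5*(-6) - 1*(-2)*(-31) - 1*4*(-31))/5 - 880 = -(30 - 62 + 124)/5 - 880 = -⅕*92 - 880 = -92/5 - 880 = -4492/5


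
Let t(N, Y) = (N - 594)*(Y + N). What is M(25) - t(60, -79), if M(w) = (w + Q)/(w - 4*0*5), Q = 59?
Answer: -253566/25 ≈ -10143.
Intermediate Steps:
t(N, Y) = (-594 + N)*(N + Y)
M(w) = (59 + w)/w (M(w) = (w + 59)/(w - 4*0*5) = (59 + w)/(w + 0*5) = (59 + w)/(w + 0) = (59 + w)/w)
M(25) - t(60, -79) = (59 + 25)/25 - (60**2 - 594*60 - 594*(-79) + 60*(-79)) = (1/25)*84 - (3600 - 35640 + 46926 - 4740) = 84/25 - 1*10146 = 84/25 - 10146 = -253566/25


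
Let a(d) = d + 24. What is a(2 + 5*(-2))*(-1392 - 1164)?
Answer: -40896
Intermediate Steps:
a(d) = 24 + d
a(2 + 5*(-2))*(-1392 - 1164) = (24 + (2 + 5*(-2)))*(-1392 - 1164) = (24 + (2 - 10))*(-2556) = (24 - 8)*(-2556) = 16*(-2556) = -40896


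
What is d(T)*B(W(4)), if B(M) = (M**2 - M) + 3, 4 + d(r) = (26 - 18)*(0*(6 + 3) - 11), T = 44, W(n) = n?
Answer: -1380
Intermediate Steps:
d(r) = -92 (d(r) = -4 + (26 - 18)*(0*(6 + 3) - 11) = -4 + 8*(0*9 - 11) = -4 + 8*(0 - 11) = -4 + 8*(-11) = -4 - 88 = -92)
B(M) = 3 + M**2 - M
d(T)*B(W(4)) = -92*(3 + 4**2 - 1*4) = -92*(3 + 16 - 4) = -92*15 = -1380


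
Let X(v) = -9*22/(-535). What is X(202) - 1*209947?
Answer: -112321447/535 ≈ -2.0995e+5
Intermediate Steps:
X(v) = 198/535 (X(v) = -198*(-1/535) = 198/535)
X(202) - 1*209947 = 198/535 - 1*209947 = 198/535 - 209947 = -112321447/535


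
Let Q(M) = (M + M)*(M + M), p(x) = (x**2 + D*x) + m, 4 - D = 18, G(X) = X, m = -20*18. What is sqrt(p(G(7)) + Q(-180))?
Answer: sqrt(129191) ≈ 359.43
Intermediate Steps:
m = -360
D = -14 (D = 4 - 1*18 = 4 - 18 = -14)
p(x) = -360 + x**2 - 14*x (p(x) = (x**2 - 14*x) - 360 = -360 + x**2 - 14*x)
Q(M) = 4*M**2 (Q(M) = (2*M)*(2*M) = 4*M**2)
sqrt(p(G(7)) + Q(-180)) = sqrt((-360 + 7**2 - 14*7) + 4*(-180)**2) = sqrt((-360 + 49 - 98) + 4*32400) = sqrt(-409 + 129600) = sqrt(129191)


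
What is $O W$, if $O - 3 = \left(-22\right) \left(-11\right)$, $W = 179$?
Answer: $43855$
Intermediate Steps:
$O = 245$ ($O = 3 - -242 = 3 + 242 = 245$)
$O W = 245 \cdot 179 = 43855$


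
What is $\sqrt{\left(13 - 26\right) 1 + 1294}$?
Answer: $\sqrt{1281} \approx 35.791$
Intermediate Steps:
$\sqrt{\left(13 - 26\right) 1 + 1294} = \sqrt{\left(-13\right) 1 + 1294} = \sqrt{-13 + 1294} = \sqrt{1281}$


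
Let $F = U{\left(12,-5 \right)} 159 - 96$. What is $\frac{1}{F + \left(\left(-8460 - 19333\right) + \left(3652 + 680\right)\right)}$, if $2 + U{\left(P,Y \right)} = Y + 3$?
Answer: $- \frac{1}{24193} \approx -4.1334 \cdot 10^{-5}$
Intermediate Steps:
$U{\left(P,Y \right)} = 1 + Y$ ($U{\left(P,Y \right)} = -2 + \left(Y + 3\right) = -2 + \left(3 + Y\right) = 1 + Y$)
$F = -732$ ($F = \left(1 - 5\right) 159 - 96 = \left(-4\right) 159 - 96 = -636 - 96 = -732$)
$\frac{1}{F + \left(\left(-8460 - 19333\right) + \left(3652 + 680\right)\right)} = \frac{1}{-732 + \left(\left(-8460 - 19333\right) + \left(3652 + 680\right)\right)} = \frac{1}{-732 + \left(-27793 + 4332\right)} = \frac{1}{-732 - 23461} = \frac{1}{-24193} = - \frac{1}{24193}$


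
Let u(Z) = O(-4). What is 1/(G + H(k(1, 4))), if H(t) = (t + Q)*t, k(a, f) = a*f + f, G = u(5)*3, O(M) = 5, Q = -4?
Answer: 1/47 ≈ 0.021277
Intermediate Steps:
u(Z) = 5
G = 15 (G = 5*3 = 15)
k(a, f) = f + a*f
H(t) = t*(-4 + t) (H(t) = (t - 4)*t = (-4 + t)*t = t*(-4 + t))
1/(G + H(k(1, 4))) = 1/(15 + (4*(1 + 1))*(-4 + 4*(1 + 1))) = 1/(15 + (4*2)*(-4 + 4*2)) = 1/(15 + 8*(-4 + 8)) = 1/(15 + 8*4) = 1/(15 + 32) = 1/47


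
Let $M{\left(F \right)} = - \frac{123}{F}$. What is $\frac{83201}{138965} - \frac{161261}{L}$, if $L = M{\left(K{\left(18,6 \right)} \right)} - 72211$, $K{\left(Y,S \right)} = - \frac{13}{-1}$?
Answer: $\frac{369439843311}{130469513690} \approx 2.8316$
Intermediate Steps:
$K{\left(Y,S \right)} = 13$ ($K{\left(Y,S \right)} = \left(-13\right) \left(-1\right) = 13$)
$L = - \frac{938866}{13}$ ($L = - \frac{123}{13} - 72211 = - \frac{938866}{13} \approx -72221.0$)
$\frac{83201}{138965} - \frac{161261}{L} = \frac{83201}{138965} - \frac{161261}{- \frac{938866}{13}} = 83201 \cdot \frac{1}{138965} - - \frac{2096393}{938866} = \frac{83201}{138965} + \frac{2096393}{938866} = \frac{369439843311}{130469513690}$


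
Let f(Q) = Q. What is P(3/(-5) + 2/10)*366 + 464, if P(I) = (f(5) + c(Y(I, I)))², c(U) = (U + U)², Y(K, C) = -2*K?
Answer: 13363886/625 ≈ 21382.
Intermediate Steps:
c(U) = 4*U² (c(U) = (2*U)² = 4*U²)
P(I) = (5 + 16*I²)² (P(I) = (5 + 4*(-2*I)²)² = (5 + 4*(4*I²))² = (5 + 16*I²)²)
P(3/(-5) + 2/10)*366 + 464 = (5 + 16*(3/(-5) + 2/10)²)²*366 + 464 = (5 + 16*(3*(-⅕) + 2*(⅒))²)²*366 + 464 = (5 + 16*(-⅗ + ⅕)²)²*366 + 464 = (5 + 16*(-⅖)²)²*366 + 464 = (5 + 16*(4/25))²*366 + 464 = (5 + 64/25)²*366 + 464 = (189/25)²*366 + 464 = (35721/625)*366 + 464 = 13073886/625 + 464 = 13363886/625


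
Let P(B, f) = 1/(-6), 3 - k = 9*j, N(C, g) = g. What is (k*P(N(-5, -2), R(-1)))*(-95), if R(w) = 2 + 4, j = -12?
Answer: 3515/2 ≈ 1757.5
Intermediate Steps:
R(w) = 6
k = 111 (k = 3 - 9*(-12) = 3 - 1*(-108) = 3 + 108 = 111)
P(B, f) = -⅙
(k*P(N(-5, -2), R(-1)))*(-95) = (111*(-⅙))*(-95) = -37/2*(-95) = 3515/2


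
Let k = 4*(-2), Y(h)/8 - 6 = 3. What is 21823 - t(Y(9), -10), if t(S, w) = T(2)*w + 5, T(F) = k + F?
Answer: 21758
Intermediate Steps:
Y(h) = 72 (Y(h) = 48 + 8*3 = 48 + 24 = 72)
k = -8
T(F) = -8 + F
t(S, w) = 5 - 6*w (t(S, w) = (-8 + 2)*w + 5 = -6*w + 5 = 5 - 6*w)
21823 - t(Y(9), -10) = 21823 - (5 - 6*(-10)) = 21823 - (5 + 60) = 21823 - 1*65 = 21823 - 65 = 21758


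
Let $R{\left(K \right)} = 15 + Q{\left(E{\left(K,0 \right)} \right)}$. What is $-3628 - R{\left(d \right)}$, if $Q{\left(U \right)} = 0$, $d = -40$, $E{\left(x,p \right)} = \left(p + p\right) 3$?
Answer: $-3643$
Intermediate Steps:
$E{\left(x,p \right)} = 6 p$ ($E{\left(x,p \right)} = 2 p 3 = 6 p$)
$R{\left(K \right)} = 15$ ($R{\left(K \right)} = 15 + 0 = 15$)
$-3628 - R{\left(d \right)} = -3628 - 15 = -3643$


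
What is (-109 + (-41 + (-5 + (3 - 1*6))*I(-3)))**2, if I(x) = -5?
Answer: 12100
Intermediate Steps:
(-109 + (-41 + (-5 + (3 - 1*6))*I(-3)))**2 = (-109 + (-41 + (-5 + (3 - 1*6))*(-5)))**2 = (-109 + (-41 + (-5 + (3 - 6))*(-5)))**2 = (-109 + (-41 + (-5 - 3)*(-5)))**2 = (-109 + (-41 - 8*(-5)))**2 = (-109 + (-41 + 40))**2 = (-109 - 1)**2 = (-110)**2 = 12100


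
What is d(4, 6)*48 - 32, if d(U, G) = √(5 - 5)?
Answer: -32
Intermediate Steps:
d(U, G) = 0 (d(U, G) = √0 = 0)
d(4, 6)*48 - 32 = 0*48 - 32 = 0 - 32 = -32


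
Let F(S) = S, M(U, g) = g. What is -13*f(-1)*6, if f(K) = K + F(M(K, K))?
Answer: 156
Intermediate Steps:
f(K) = 2*K (f(K) = K + K = 2*K)
-13*f(-1)*6 = -26*(-1)*6 = -13*(-2)*6 = 26*6 = 156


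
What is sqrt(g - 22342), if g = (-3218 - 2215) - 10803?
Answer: I*sqrt(38578) ≈ 196.41*I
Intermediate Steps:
g = -16236 (g = -5433 - 10803 = -16236)
sqrt(g - 22342) = sqrt(-16236 - 22342) = sqrt(-38578) = I*sqrt(38578)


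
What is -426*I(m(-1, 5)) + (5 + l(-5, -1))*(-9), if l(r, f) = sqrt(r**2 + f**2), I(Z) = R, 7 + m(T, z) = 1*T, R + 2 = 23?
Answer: -8991 - 9*sqrt(26) ≈ -9036.9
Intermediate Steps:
R = 21 (R = -2 + 23 = 21)
m(T, z) = -7 + T (m(T, z) = -7 + 1*T = -7 + T)
I(Z) = 21
l(r, f) = sqrt(f**2 + r**2)
-426*I(m(-1, 5)) + (5 + l(-5, -1))*(-9) = -426*21 + (5 + sqrt((-1)**2 + (-5)**2))*(-9) = -8946 + (5 + sqrt(1 + 25))*(-9) = -8946 + (5 + sqrt(26))*(-9) = -8946 + (-45 - 9*sqrt(26)) = -8991 - 9*sqrt(26)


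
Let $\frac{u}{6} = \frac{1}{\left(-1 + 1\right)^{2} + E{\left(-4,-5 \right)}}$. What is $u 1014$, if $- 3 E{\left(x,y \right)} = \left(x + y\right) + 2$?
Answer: $\frac{18252}{7} \approx 2607.4$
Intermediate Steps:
$E{\left(x,y \right)} = - \frac{2}{3} - \frac{x}{3} - \frac{y}{3}$ ($E{\left(x,y \right)} = - \frac{\left(x + y\right) + 2}{3} = - \frac{2 + x + y}{3} = - \frac{2}{3} - \frac{x}{3} - \frac{y}{3}$)
$u = \frac{18}{7}$ ($u = \frac{6}{\left(-1 + 1\right)^{2} - - \frac{7}{3}} = \frac{6}{0^{2} + \left(- \frac{2}{3} + \frac{4}{3} + \frac{5}{3}\right)} = \frac{6}{0 + \frac{7}{3}} = \frac{6}{\frac{7}{3}} = 6 \cdot \frac{3}{7} = \frac{18}{7} \approx 2.5714$)
$u 1014 = \frac{18}{7} \cdot 1014 = \frac{18252}{7}$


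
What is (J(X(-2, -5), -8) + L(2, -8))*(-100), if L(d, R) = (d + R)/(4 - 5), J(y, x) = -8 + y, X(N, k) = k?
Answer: 700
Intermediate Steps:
L(d, R) = -R - d (L(d, R) = (R + d)/(-1) = (R + d)*(-1) = -R - d)
(J(X(-2, -5), -8) + L(2, -8))*(-100) = ((-8 - 5) + (-1*(-8) - 1*2))*(-100) = (-13 + (8 - 2))*(-100) = (-13 + 6)*(-100) = -7*(-100) = 700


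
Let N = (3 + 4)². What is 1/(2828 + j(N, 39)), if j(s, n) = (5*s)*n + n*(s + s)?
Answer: 1/16205 ≈ 6.1709e-5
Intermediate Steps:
N = 49 (N = 7² = 49)
j(s, n) = 7*n*s (j(s, n) = 5*n*s + n*(2*s) = 5*n*s + 2*n*s = 7*n*s)
1/(2828 + j(N, 39)) = 1/(2828 + 7*39*49) = 1/(2828 + 13377) = 1/16205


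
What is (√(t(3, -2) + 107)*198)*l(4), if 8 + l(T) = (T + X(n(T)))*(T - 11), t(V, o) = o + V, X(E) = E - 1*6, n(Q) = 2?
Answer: -9504*√3 ≈ -16461.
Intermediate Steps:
X(E) = -6 + E (X(E) = E - 6 = -6 + E)
t(V, o) = V + o
l(T) = -8 + (-11 + T)*(-4 + T) (l(T) = -8 + (T + (-6 + 2))*(T - 11) = -8 + (T - 4)*(-11 + T) = -8 + (-4 + T)*(-11 + T) = -8 + (-11 + T)*(-4 + T))
(√(t(3, -2) + 107)*198)*l(4) = (√((3 - 2) + 107)*198)*(36 + 4² - 15*4) = (√(1 + 107)*198)*(36 + 16 - 60) = (√108*198)*(-8) = ((6*√3)*198)*(-8) = (1188*√3)*(-8) = -9504*√3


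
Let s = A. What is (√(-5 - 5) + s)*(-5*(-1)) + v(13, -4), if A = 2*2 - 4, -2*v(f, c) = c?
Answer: 2 + 5*I*√10 ≈ 2.0 + 15.811*I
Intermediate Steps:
v(f, c) = -c/2
A = 0 (A = 4 - 4 = 0)
s = 0
(√(-5 - 5) + s)*(-5*(-1)) + v(13, -4) = (√(-5 - 5) + 0)*(-5*(-1)) - ½*(-4) = (√(-10) + 0)*5 + 2 = (I*√10 + 0)*5 + 2 = (I*√10)*5 + 2 = 5*I*√10 + 2 = 2 + 5*I*√10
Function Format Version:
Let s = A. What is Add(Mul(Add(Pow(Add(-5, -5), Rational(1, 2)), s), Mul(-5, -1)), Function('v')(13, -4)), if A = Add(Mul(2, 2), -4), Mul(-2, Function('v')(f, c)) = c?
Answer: Add(2, Mul(5, I, Pow(10, Rational(1, 2)))) ≈ Add(2.0000, Mul(15.811, I))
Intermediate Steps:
Function('v')(f, c) = Mul(Rational(-1, 2), c)
A = 0 (A = Add(4, -4) = 0)
s = 0
Add(Mul(Add(Pow(Add(-5, -5), Rational(1, 2)), s), Mul(-5, -1)), Function('v')(13, -4)) = Add(Mul(Add(Pow(Add(-5, -5), Rational(1, 2)), 0), Mul(-5, -1)), Mul(Rational(-1, 2), -4)) = Add(Mul(Add(Pow(-10, Rational(1, 2)), 0), 5), 2) = Add(Mul(Add(Mul(I, Pow(10, Rational(1, 2))), 0), 5), 2) = Add(Mul(Mul(I, Pow(10, Rational(1, 2))), 5), 2) = Add(Mul(5, I, Pow(10, Rational(1, 2))), 2) = Add(2, Mul(5, I, Pow(10, Rational(1, 2))))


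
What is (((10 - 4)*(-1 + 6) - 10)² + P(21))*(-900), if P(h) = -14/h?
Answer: -359400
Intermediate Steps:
(((10 - 4)*(-1 + 6) - 10)² + P(21))*(-900) = (((10 - 4)*(-1 + 6) - 10)² - 14/21)*(-900) = ((6*5 - 10)² - 14*1/21)*(-900) = ((30 - 10)² - ⅔)*(-900) = (20² - ⅔)*(-900) = (400 - ⅔)*(-900) = (1198/3)*(-900) = -359400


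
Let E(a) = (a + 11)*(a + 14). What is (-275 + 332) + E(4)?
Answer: 327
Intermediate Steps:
E(a) = (11 + a)*(14 + a)
(-275 + 332) + E(4) = (-275 + 332) + (154 + 4**2 + 25*4) = 57 + (154 + 16 + 100) = 57 + 270 = 327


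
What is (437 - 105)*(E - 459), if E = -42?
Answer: -166332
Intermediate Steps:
(437 - 105)*(E - 459) = (437 - 105)*(-42 - 459) = 332*(-501) = -166332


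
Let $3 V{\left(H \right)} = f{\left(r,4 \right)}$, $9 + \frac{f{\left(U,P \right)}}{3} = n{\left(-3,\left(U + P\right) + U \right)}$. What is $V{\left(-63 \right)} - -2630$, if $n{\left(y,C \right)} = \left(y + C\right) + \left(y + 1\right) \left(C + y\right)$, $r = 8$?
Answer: $2604$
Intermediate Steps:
$n{\left(y,C \right)} = C + y + \left(1 + y\right) \left(C + y\right)$ ($n{\left(y,C \right)} = \left(C + y\right) + \left(1 + y\right) \left(C + y\right) = C + y + \left(1 + y\right) \left(C + y\right)$)
$f{\left(U,P \right)} = -18 - 6 U - 3 P$ ($f{\left(U,P \right)} = -27 + 3 \left(\left(-3\right)^{2} + 2 \left(\left(U + P\right) + U\right) + 2 \left(-3\right) + \left(\left(U + P\right) + U\right) \left(-3\right)\right) = -27 + 3 \left(9 + 2 \left(\left(P + U\right) + U\right) - 6 + \left(\left(P + U\right) + U\right) \left(-3\right)\right) = -27 + 3 \left(9 + 2 \left(P + 2 U\right) - 6 + \left(P + 2 U\right) \left(-3\right)\right) = -27 + 3 \left(9 + \left(2 P + 4 U\right) - 6 - \left(3 P + 6 U\right)\right) = -27 + 3 \left(3 - P - 2 U\right) = -27 - \left(-9 + 3 P + 6 U\right) = -18 - 6 U - 3 P$)
$V{\left(H \right)} = -26$ ($V{\left(H \right)} = \frac{-18 - 48 - 12}{3} = \frac{1}{3} \left(-78\right) = -26$)
$V{\left(-63 \right)} - -2630 = -26 - -2630 = -26 + 2630 = 2604$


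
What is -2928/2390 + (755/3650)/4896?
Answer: -209290907/170841024 ≈ -1.2251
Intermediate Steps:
-2928/2390 + (755/3650)/4896 = -2928*1/2390 + (755*(1/3650))*(1/4896) = -1464/1195 + (151/730)*(1/4896) = -1464/1195 + 151/3574080 = -209290907/170841024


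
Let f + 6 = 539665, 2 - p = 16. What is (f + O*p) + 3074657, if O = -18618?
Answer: 3874968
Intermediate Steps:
p = -14 (p = 2 - 1*16 = 2 - 16 = -14)
f = 539659 (f = -6 + 539665 = 539659)
(f + O*p) + 3074657 = (539659 - 18618*(-14)) + 3074657 = (539659 + 260652) + 3074657 = 800311 + 3074657 = 3874968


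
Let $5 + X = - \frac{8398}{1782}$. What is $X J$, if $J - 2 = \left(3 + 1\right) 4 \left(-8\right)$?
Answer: $\frac{121156}{99} \approx 1223.8$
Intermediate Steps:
$J = -126$ ($J = 2 + \left(3 + 1\right) 4 \left(-8\right) = 2 + 4 \cdot 4 \left(-8\right) = 2 + 16 \left(-8\right) = 2 - 128 = -126$)
$X = - \frac{8654}{891}$ ($X = -5 - \frac{8398}{1782} = -5 - \frac{4199}{891} = - \frac{8654}{891} \approx -9.7127$)
$X J = \left(- \frac{8654}{891}\right) \left(-126\right) = \frac{121156}{99}$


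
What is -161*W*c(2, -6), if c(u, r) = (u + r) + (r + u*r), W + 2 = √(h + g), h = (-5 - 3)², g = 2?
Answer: -7084 + 3542*√66 ≈ 21691.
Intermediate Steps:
h = 64 (h = (-8)² = 64)
W = -2 + √66 (W = -2 + √(64 + 2) = -2 + √66 ≈ 6.1240)
c(u, r) = u + 2*r + r*u (c(u, r) = (r + u) + (r + r*u) = u + 2*r + r*u)
-161*W*c(2, -6) = -161*(-2 + √66)*(2 + 2*(-6) - 6*2) = -161*(-2 + √66)*(2 - 12 - 12) = -161*(-2 + √66)*(-22) = -161*(44 - 22*√66) = -7084 + 3542*√66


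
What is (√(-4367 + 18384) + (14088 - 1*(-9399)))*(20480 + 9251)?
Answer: 698291997 + 29731*√14017 ≈ 7.0181e+8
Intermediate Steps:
(√(-4367 + 18384) + (14088 - 1*(-9399)))*(20480 + 9251) = (√14017 + (14088 + 9399))*29731 = (√14017 + 23487)*29731 = (23487 + √14017)*29731 = 698291997 + 29731*√14017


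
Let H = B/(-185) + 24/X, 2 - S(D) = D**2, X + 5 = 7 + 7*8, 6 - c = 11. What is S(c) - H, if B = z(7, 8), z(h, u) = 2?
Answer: -125557/5365 ≈ -23.403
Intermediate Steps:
c = -5 (c = 6 - 1*11 = 6 - 11 = -5)
X = 58 (X = -5 + (7 + 7*8) = -5 + (7 + 56) = -5 + 63 = 58)
S(D) = 2 - D**2
B = 2
H = 2162/5365 (H = 2/(-185) + 24/58 = 2*(-1/185) + 24*(1/58) = -2/185 + 12/29 = 2162/5365 ≈ 0.40298)
S(c) - H = (2 - 1*(-5)**2) - 1*2162/5365 = (2 - 1*25) - 2162/5365 = (2 - 25) - 2162/5365 = -23 - 2162/5365 = -125557/5365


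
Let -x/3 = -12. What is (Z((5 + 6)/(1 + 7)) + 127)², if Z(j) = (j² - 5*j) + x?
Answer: 102272769/4096 ≈ 24969.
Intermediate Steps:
x = 36 (x = -3*(-12) = 36)
Z(j) = 36 + j² - 5*j (Z(j) = (j² - 5*j) + 36 = 36 + j² - 5*j)
(Z((5 + 6)/(1 + 7)) + 127)² = ((36 + ((5 + 6)/(1 + 7))² - 5*(5 + 6)/(1 + 7)) + 127)² = ((36 + (11/8)² - 55/8) + 127)² = ((36 + (11*(⅛))² - 55/8) + 127)² = ((36 + (11/8)² - 5*11/8) + 127)² = ((36 + 121/64 - 55/8) + 127)² = (1985/64 + 127)² = (10113/64)² = 102272769/4096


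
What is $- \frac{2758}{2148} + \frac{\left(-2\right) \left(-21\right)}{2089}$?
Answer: $- \frac{2835623}{2243586} \approx -1.2639$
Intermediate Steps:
$- \frac{2758}{2148} + \frac{\left(-2\right) \left(-21\right)}{2089} = \left(-2758\right) \frac{1}{2148} + 42 \cdot \frac{1}{2089} = - \frac{1379}{1074} + \frac{42}{2089} = - \frac{2835623}{2243586}$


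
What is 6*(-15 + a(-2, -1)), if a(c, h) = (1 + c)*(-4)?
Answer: -66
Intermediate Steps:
a(c, h) = -4 - 4*c
6*(-15 + a(-2, -1)) = 6*(-15 + (-4 - 4*(-2))) = 6*(-15 + (-4 + 8)) = 6*(-15 + 4) = 6*(-11) = -66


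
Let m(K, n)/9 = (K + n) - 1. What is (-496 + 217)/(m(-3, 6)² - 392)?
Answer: 279/68 ≈ 4.1029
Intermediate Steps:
m(K, n) = -9 + 9*K + 9*n (m(K, n) = 9*((K + n) - 1) = 9*(-1 + K + n) = -9 + 9*K + 9*n)
(-496 + 217)/(m(-3, 6)² - 392) = (-496 + 217)/((-9 + 9*(-3) + 9*6)² - 392) = -279/((-9 - 27 + 54)² - 392) = -279/(18² - 392) = -279/(324 - 392) = -279/(-68) = -279*(-1/68) = 279/68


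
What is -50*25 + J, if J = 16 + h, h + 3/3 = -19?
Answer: -1254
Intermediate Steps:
h = -20 (h = -1 - 19 = -20)
J = -4 (J = 16 - 20 = -4)
-50*25 + J = -50*25 - 4 = -1250 - 4 = -1254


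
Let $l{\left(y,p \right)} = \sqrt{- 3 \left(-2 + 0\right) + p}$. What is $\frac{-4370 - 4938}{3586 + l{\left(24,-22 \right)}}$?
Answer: $- \frac{8344622}{3214853} + \frac{9308 i}{3214853} \approx -2.5956 + 0.0028953 i$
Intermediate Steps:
$l{\left(y,p \right)} = \sqrt{6 + p}$ ($l{\left(y,p \right)} = \sqrt{\left(-3\right) \left(-2\right) + p} = \sqrt{6 + p}$)
$\frac{-4370 - 4938}{3586 + l{\left(24,-22 \right)}} = \frac{-4370 - 4938}{3586 + \sqrt{6 - 22}} = - \frac{9308}{3586 + \sqrt{-16}} = - \frac{9308}{3586 + 4 i} = - 9308 \frac{3586 - 4 i}{12859412} = - \frac{2327 \left(3586 - 4 i\right)}{3214853}$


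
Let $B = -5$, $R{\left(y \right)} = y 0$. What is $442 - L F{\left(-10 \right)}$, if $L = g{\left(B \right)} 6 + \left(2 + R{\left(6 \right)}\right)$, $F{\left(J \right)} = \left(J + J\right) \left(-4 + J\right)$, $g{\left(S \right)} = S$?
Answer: $8282$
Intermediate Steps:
$R{\left(y \right)} = 0$
$F{\left(J \right)} = 2 J \left(-4 + J\right)$
$L = -28$ ($L = \left(-5\right) 6 + \left(2 + 0\right) = -30 + 2 = -28$)
$442 - L F{\left(-10 \right)} = 442 - - 28 \cdot 2 \left(-10\right) \left(-4 - 10\right) = 442 - - 28 \cdot 2 \left(-10\right) \left(-14\right) = 442 - \left(-28\right) 280 = 442 - -7840 = 442 + 7840 = 8282$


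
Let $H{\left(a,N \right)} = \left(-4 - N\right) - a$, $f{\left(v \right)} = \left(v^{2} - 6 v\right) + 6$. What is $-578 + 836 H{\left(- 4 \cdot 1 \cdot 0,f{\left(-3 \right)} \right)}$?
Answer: $-31510$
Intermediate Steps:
$f{\left(v \right)} = 6 + v^{2} - 6 v$
$H{\left(a,N \right)} = -4 - N - a$
$-578 + 836 H{\left(- 4 \cdot 1 \cdot 0,f{\left(-3 \right)} \right)} = -578 + 836 \left(-4 - \left(6 + \left(-3\right)^{2} - -18\right) - - 4 \cdot 1 \cdot 0\right) = -578 + 836 \left(-4 - \left(6 + 9 + 18\right) - \left(-4\right) 0\right) = -578 + 836 \left(-4 - 33 - 0\right) = -578 + 836 \left(-4 - 33 + 0\right) = -578 + 836 \left(-37\right) = -578 - 30932 = -31510$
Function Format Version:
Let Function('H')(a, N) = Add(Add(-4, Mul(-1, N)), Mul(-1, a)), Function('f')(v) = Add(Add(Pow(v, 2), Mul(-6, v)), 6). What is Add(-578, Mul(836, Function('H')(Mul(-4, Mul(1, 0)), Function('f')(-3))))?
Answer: -31510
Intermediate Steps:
Function('f')(v) = Add(6, Pow(v, 2), Mul(-6, v))
Function('H')(a, N) = Add(-4, Mul(-1, N), Mul(-1, a))
Add(-578, Mul(836, Function('H')(Mul(-4, Mul(1, 0)), Function('f')(-3)))) = Add(-578, Mul(836, Add(-4, Mul(-1, Add(6, Pow(-3, 2), Mul(-6, -3))), Mul(-1, Mul(-4, Mul(1, 0)))))) = Add(-578, Mul(836, Add(-4, Mul(-1, Add(6, 9, 18)), Mul(-1, Mul(-4, 0))))) = Add(-578, Mul(836, Add(-4, Mul(-1, 33), Mul(-1, 0)))) = Add(-578, Mul(836, Add(-4, -33, 0))) = Add(-578, Mul(836, -37)) = Add(-578, -30932) = -31510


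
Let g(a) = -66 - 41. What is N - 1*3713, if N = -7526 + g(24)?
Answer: -11346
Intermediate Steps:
g(a) = -107
N = -7633 (N = -7526 - 107 = -7633)
N - 1*3713 = -7633 - 1*3713 = -7633 - 3713 = -11346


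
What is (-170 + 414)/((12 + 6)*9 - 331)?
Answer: -244/169 ≈ -1.4438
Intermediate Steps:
(-170 + 414)/((12 + 6)*9 - 331) = 244/(18*9 - 331) = 244/(162 - 331) = 244/(-169) = 244*(-1/169) = -244/169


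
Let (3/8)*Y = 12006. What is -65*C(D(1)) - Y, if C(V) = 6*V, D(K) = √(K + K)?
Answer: -32016 - 390*√2 ≈ -32568.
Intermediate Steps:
Y = 32016 (Y = (8/3)*12006 = 32016)
D(K) = √2*√K (D(K) = √(2*K) = √2*√K)
-65*C(D(1)) - Y = -390*√2*√1 - 1*32016 = -390*√2*1 - 32016 = -390*√2 - 32016 = -32016 - 390*√2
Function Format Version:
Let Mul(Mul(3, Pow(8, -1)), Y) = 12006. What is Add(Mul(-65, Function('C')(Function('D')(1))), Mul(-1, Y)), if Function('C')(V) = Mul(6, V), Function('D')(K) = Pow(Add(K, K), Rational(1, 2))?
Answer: Add(-32016, Mul(-390, Pow(2, Rational(1, 2)))) ≈ -32568.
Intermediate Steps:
Y = 32016 (Y = Mul(Rational(8, 3), 12006) = 32016)
Function('D')(K) = Mul(Pow(2, Rational(1, 2)), Pow(K, Rational(1, 2))) (Function('D')(K) = Pow(Mul(2, K), Rational(1, 2)) = Mul(Pow(2, Rational(1, 2)), Pow(K, Rational(1, 2))))
Add(Mul(-65, Function('C')(Function('D')(1))), Mul(-1, Y)) = Add(Mul(-65, Mul(6, Mul(Pow(2, Rational(1, 2)), Pow(1, Rational(1, 2))))), Mul(-1, 32016)) = Add(Mul(-65, Mul(6, Mul(Pow(2, Rational(1, 2)), 1))), -32016) = Add(Mul(-65, Mul(6, Pow(2, Rational(1, 2)))), -32016) = Add(Mul(-390, Pow(2, Rational(1, 2))), -32016) = Add(-32016, Mul(-390, Pow(2, Rational(1, 2))))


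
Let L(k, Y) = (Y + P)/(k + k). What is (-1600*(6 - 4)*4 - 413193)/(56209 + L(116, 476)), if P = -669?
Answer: -98830376/13040295 ≈ -7.5788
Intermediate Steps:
L(k, Y) = (-669 + Y)/(2*k) (L(k, Y) = (Y - 669)/(k + k) = (-669 + Y)/((2*k)) = (-669 + Y)*(1/(2*k)) = (-669 + Y)/(2*k))
(-1600*(6 - 4)*4 - 413193)/(56209 + L(116, 476)) = (-1600*(6 - 4)*4 - 413193)/(56209 + (1/2)*(-669 + 476)/116) = (-3200*4 - 413193)/(56209 + (1/2)*(1/116)*(-193)) = (-1600*8 - 413193)/(56209 - 193/232) = (-12800 - 413193)/(13040295/232) = -425993*232/13040295 = -98830376/13040295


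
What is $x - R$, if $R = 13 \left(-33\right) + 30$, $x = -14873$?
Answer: $-14474$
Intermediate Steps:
$R = -399$ ($R = -429 + 30 = -399$)
$x - R = -14873 - -399 = -14873 + 399 = -14474$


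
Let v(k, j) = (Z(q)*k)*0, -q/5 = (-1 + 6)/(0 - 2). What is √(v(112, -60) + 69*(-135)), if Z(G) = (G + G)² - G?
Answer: 9*I*√115 ≈ 96.514*I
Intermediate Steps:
q = 25/2 (q = -5*(-1 + 6)/(0 - 2) = -25/(-2) = -25*(-1)/2 = -5*(-5/2) = 25/2 ≈ 12.500)
Z(G) = -G + 4*G² (Z(G) = (2*G)² - G = 4*G² - G = -G + 4*G²)
v(k, j) = 0 (v(k, j) = ((25*(-1 + 4*(25/2))/2)*k)*0 = ((25*(-1 + 50)/2)*k)*0 = (((25/2)*49)*k)*0 = (1225*k/2)*0 = 0)
√(v(112, -60) + 69*(-135)) = √(0 + 69*(-135)) = √(0 - 9315) = √(-9315) = 9*I*√115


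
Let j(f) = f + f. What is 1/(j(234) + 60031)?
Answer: 1/60499 ≈ 1.6529e-5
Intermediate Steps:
j(f) = 2*f
1/(j(234) + 60031) = 1/(2*234 + 60031) = 1/(468 + 60031) = 1/60499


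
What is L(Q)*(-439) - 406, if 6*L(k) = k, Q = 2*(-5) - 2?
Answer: 472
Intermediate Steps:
Q = -12 (Q = -10 - 2 = -12)
L(k) = k/6
L(Q)*(-439) - 406 = ((1/6)*(-12))*(-439) - 406 = -2*(-439) - 406 = 878 - 406 = 472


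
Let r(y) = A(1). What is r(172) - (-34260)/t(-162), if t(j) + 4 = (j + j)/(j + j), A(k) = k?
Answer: -11419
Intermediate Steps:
r(y) = 1
t(j) = -3 (t(j) = -4 + (j + j)/(j + j) = -4 + (2*j)/((2*j)) = -4 + (2*j)*(1/(2*j)) = -4 + 1 = -3)
r(172) - (-34260)/t(-162) = 1 - (-34260)/(-3) = 1 - (-34260)*(-1)/3 = 1 - 1*11420 = 1 - 11420 = -11419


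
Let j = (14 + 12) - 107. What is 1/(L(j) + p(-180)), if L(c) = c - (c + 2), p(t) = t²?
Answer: 1/32398 ≈ 3.0866e-5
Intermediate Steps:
j = -81 (j = 26 - 107 = -81)
L(c) = -2 (L(c) = c - (2 + c) = c + (-2 - c) = -2)
1/(L(j) + p(-180)) = 1/(-2 + (-180)²) = 1/(-2 + 32400) = 1/32398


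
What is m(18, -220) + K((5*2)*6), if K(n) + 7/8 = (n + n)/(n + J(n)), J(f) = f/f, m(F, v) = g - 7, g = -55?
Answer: -29723/488 ≈ -60.908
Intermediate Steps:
m(F, v) = -62 (m(F, v) = -55 - 7 = -62)
J(f) = 1
K(n) = -7/8 + 2*n/(1 + n) (K(n) = -7/8 + (n + n)/(n + 1) = -7/8 + (2*n)/(1 + n) = -7/8 + 2*n/(1 + n))
m(18, -220) + K((5*2)*6) = -62 + (-7 + 9*((5*2)*6))/(8*(1 + (5*2)*6)) = -62 + (-7 + 9*(10*6))/(8*(1 + 10*6)) = -62 + (-7 + 9*60)/(8*(1 + 60)) = -62 + (1/8)*(-7 + 540)/61 = -62 + (1/8)*(1/61)*533 = -62 + 533/488 = -29723/488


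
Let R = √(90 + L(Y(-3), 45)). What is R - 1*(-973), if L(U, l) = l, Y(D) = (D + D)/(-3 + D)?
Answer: 973 + 3*√15 ≈ 984.62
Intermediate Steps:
Y(D) = 2*D/(-3 + D) (Y(D) = (2*D)/(-3 + D) = 2*D/(-3 + D))
R = 3*√15 (R = √(90 + 45) = √135 = 3*√15 ≈ 11.619)
R - 1*(-973) = 3*√15 - 1*(-973) = 3*√15 + 973 = 973 + 3*√15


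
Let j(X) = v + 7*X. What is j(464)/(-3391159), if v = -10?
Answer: -3238/3391159 ≈ -0.00095484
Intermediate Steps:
j(X) = -10 + 7*X
j(464)/(-3391159) = (-10 + 7*464)/(-3391159) = (-10 + 3248)*(-1/3391159) = 3238*(-1/3391159) = -3238/3391159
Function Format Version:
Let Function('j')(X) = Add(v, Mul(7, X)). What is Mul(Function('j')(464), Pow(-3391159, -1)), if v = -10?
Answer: Rational(-3238, 3391159) ≈ -0.00095484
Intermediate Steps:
Function('j')(X) = Add(-10, Mul(7, X))
Mul(Function('j')(464), Pow(-3391159, -1)) = Mul(Add(-10, Mul(7, 464)), Pow(-3391159, -1)) = Mul(Add(-10, 3248), Rational(-1, 3391159)) = Mul(3238, Rational(-1, 3391159)) = Rational(-3238, 3391159)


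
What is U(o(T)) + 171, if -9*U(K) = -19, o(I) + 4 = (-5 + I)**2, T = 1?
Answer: 1558/9 ≈ 173.11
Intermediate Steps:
o(I) = -4 + (-5 + I)**2
U(K) = 19/9 (U(K) = -1/9*(-19) = 19/9)
U(o(T)) + 171 = 19/9 + 171 = 1558/9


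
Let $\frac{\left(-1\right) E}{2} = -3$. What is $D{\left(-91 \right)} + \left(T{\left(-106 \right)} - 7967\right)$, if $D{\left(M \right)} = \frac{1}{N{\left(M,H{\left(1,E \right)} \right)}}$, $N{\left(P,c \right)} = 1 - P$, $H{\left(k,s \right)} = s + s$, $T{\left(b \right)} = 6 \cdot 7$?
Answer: $- \frac{729099}{92} \approx -7925.0$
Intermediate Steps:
$T{\left(b \right)} = 42$
$E = 6$ ($E = \left(-2\right) \left(-3\right) = 6$)
$H{\left(k,s \right)} = 2 s$
$D{\left(M \right)} = \frac{1}{1 - M}$
$D{\left(-91 \right)} + \left(T{\left(-106 \right)} - 7967\right) = - \frac{1}{-1 - 91} + \left(42 - 7967\right) = - \frac{1}{-92} + \left(42 - 7967\right) = \left(-1\right) \left(- \frac{1}{92}\right) - 7925 = \frac{1}{92} - 7925 = - \frac{729099}{92}$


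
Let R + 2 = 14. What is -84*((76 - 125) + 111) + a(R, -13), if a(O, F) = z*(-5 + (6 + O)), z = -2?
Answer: -5234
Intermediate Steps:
R = 12 (R = -2 + 14 = 12)
a(O, F) = -2 - 2*O (a(O, F) = -2*(-5 + (6 + O)) = -2*(1 + O) = -2 - 2*O)
-84*((76 - 125) + 111) + a(R, -13) = -84*((76 - 125) + 111) + (-2 - 2*12) = -84*(-49 + 111) + (-2 - 24) = -84*62 - 26 = -5208 - 26 = -5234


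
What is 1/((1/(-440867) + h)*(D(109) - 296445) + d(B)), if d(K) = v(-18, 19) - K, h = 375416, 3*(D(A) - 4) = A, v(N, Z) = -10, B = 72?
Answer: -440867/49057499418155292 ≈ -8.9867e-12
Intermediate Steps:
D(A) = 4 + A/3
d(K) = -10 - K
1/((1/(-440867) + h)*(D(109) - 296445) + d(B)) = 1/((1/(-440867) + 375416)*((4 + (⅓)*109) - 296445) + (-10 - 1*72)) = 1/((-1/440867 + 375416)*((4 + 109/3) - 296445) + (-10 - 72)) = 1/(165508525671*(121/3 - 296445)/440867 - 82) = 1/((165508525671/440867)*(-889214/3) - 82) = 1/(-49057499382004198/440867 - 82) = 1/(-49057499418155292/440867) = -440867/49057499418155292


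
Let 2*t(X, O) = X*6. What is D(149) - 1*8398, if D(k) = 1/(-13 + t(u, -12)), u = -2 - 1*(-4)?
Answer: -58787/7 ≈ -8398.1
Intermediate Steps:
u = 2 (u = -2 + 4 = 2)
t(X, O) = 3*X (t(X, O) = (X*6)/2 = (6*X)/2 = 3*X)
D(k) = -⅐ (D(k) = 1/(-13 + 3*2) = 1/(-13 + 6) = 1/(-7) = -⅐)
D(149) - 1*8398 = -⅐ - 1*8398 = -⅐ - 8398 = -58787/7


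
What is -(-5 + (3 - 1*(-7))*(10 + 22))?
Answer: -315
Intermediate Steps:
-(-5 + (3 - 1*(-7))*(10 + 22)) = -(-5 + (3 + 7)*32) = -(-5 + 10*32) = -(-5 + 320) = -1*315 = -315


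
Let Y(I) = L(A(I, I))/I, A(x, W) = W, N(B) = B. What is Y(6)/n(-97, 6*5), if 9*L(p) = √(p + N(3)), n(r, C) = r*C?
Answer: -1/52380 ≈ -1.9091e-5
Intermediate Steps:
n(r, C) = C*r
L(p) = √(3 + p)/9 (L(p) = √(p + 3)/9 = √(3 + p)/9)
Y(I) = √(3 + I)/(9*I) (Y(I) = (√(3 + I)/9)/I = √(3 + I)/(9*I))
Y(6)/n(-97, 6*5) = ((⅑)*√(3 + 6)/6)/(((6*5)*(-97))) = ((⅑)*(⅙)*√9)/((30*(-97))) = ((⅑)*(⅙)*3)/(-2910) = (1/18)*(-1/2910) = -1/52380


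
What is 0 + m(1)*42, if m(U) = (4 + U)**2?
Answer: 1050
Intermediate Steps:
0 + m(1)*42 = 0 + (4 + 1)**2*42 = 0 + 5**2*42 = 0 + 25*42 = 0 + 1050 = 1050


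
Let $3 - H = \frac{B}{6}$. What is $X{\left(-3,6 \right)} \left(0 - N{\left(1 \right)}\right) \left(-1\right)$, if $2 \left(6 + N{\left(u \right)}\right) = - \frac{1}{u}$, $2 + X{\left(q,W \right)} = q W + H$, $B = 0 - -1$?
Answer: $\frac{1339}{12} \approx 111.58$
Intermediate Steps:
$B = 1$ ($B = 0 + 1 = 1$)
$H = \frac{17}{6}$ ($H = 3 - 1 \cdot \frac{1}{6} = 3 - \frac{1}{6} = \frac{17}{6} \approx 2.8333$)
$X{\left(q,W \right)} = \frac{5}{6} + W q$ ($X{\left(q,W \right)} = -2 + \left(q W + \frac{17}{6}\right) = -2 + \left(W q + \frac{17}{6}\right) = -2 + \left(\frac{17}{6} + W q\right) = \frac{5}{6} + W q$)
$N{\left(u \right)} = -6 - \frac{1}{2 u}$ ($N{\left(u \right)} = -6 + \frac{\left(-1\right) \frac{1}{u}}{2} = -6 - \frac{1}{2 u}$)
$X{\left(-3,6 \right)} \left(0 - N{\left(1 \right)}\right) \left(-1\right) = \left(\frac{5}{6} + 6 \left(-3\right)\right) \left(0 - \left(-6 - \frac{1}{2 \cdot 1}\right)\right) \left(-1\right) = \left(\frac{5}{6} - 18\right) \left(0 - \left(-6 - \frac{1}{2}\right)\right) \left(-1\right) = - \frac{103 \left(0 - \left(-6 - \frac{1}{2}\right)\right)}{6} \left(-1\right) = - \frac{103 \left(0 - - \frac{13}{2}\right)}{6} \left(-1\right) = - \frac{103 \left(0 + \frac{13}{2}\right)}{6} \left(-1\right) = \left(- \frac{103}{6}\right) \frac{13}{2} \left(-1\right) = \left(- \frac{1339}{12}\right) \left(-1\right) = \frac{1339}{12}$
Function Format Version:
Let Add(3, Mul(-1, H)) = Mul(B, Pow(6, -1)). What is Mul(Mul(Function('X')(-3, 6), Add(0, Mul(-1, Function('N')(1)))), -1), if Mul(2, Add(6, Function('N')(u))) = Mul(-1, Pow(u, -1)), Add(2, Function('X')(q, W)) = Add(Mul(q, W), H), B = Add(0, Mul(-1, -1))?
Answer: Rational(1339, 12) ≈ 111.58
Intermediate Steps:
B = 1 (B = Add(0, 1) = 1)
H = Rational(17, 6) (H = Add(3, Mul(-1, Mul(1, Pow(6, -1)))) = Add(3, Mul(-1, Mul(1, Rational(1, 6)))) = Add(3, Mul(-1, Rational(1, 6))) = Add(3, Rational(-1, 6)) = Rational(17, 6) ≈ 2.8333)
Function('X')(q, W) = Add(Rational(5, 6), Mul(W, q)) (Function('X')(q, W) = Add(-2, Add(Mul(q, W), Rational(17, 6))) = Add(-2, Add(Mul(W, q), Rational(17, 6))) = Add(-2, Add(Rational(17, 6), Mul(W, q))) = Add(Rational(5, 6), Mul(W, q)))
Function('N')(u) = Add(-6, Mul(Rational(-1, 2), Pow(u, -1))) (Function('N')(u) = Add(-6, Mul(Rational(1, 2), Mul(-1, Pow(u, -1)))) = Add(-6, Mul(Rational(-1, 2), Pow(u, -1))))
Mul(Mul(Function('X')(-3, 6), Add(0, Mul(-1, Function('N')(1)))), -1) = Mul(Mul(Add(Rational(5, 6), Mul(6, -3)), Add(0, Mul(-1, Add(-6, Mul(Rational(-1, 2), Pow(1, -1)))))), -1) = Mul(Mul(Add(Rational(5, 6), -18), Add(0, Mul(-1, Add(-6, Mul(Rational(-1, 2), 1))))), -1) = Mul(Mul(Rational(-103, 6), Add(0, Mul(-1, Add(-6, Rational(-1, 2))))), -1) = Mul(Mul(Rational(-103, 6), Add(0, Mul(-1, Rational(-13, 2)))), -1) = Mul(Mul(Rational(-103, 6), Add(0, Rational(13, 2))), -1) = Mul(Mul(Rational(-103, 6), Rational(13, 2)), -1) = Mul(Rational(-1339, 12), -1) = Rational(1339, 12)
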